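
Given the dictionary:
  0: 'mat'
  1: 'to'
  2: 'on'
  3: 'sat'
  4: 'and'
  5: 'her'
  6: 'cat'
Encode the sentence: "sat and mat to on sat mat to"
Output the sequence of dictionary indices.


Look up each word in the dictionary:
  'sat' -> 3
  'and' -> 4
  'mat' -> 0
  'to' -> 1
  'on' -> 2
  'sat' -> 3
  'mat' -> 0
  'to' -> 1

Encoded: [3, 4, 0, 1, 2, 3, 0, 1]


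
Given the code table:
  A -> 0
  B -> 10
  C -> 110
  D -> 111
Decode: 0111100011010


Decoding:
0 -> A
111 -> D
10 -> B
0 -> A
0 -> A
110 -> C
10 -> B


Result: ADBAACB


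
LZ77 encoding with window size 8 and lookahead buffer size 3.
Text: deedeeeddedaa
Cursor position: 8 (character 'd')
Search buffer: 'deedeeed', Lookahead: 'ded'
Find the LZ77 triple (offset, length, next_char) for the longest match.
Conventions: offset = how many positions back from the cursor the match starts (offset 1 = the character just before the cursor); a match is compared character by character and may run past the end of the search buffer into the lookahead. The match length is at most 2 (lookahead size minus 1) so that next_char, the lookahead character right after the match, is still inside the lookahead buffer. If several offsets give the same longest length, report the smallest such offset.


Try each offset into the search buffer:
  offset=1 (pos 7, char 'd'): match length 1
  offset=2 (pos 6, char 'e'): match length 0
  offset=3 (pos 5, char 'e'): match length 0
  offset=4 (pos 4, char 'e'): match length 0
  offset=5 (pos 3, char 'd'): match length 2
  offset=6 (pos 2, char 'e'): match length 0
  offset=7 (pos 1, char 'e'): match length 0
  offset=8 (pos 0, char 'd'): match length 2
Longest match has length 2, found at offsets 5, 8; take the smallest, offset 5.
next_char = character at position 8 + 2 = 10 -> 'd'

Best match: offset=5, length=2 (matching 'de' starting at position 3)
LZ77 triple: (5, 2, 'd')


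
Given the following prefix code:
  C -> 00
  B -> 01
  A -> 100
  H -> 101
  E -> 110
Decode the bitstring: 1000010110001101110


Decoding step by step:
Bits 100 -> A
Bits 00 -> C
Bits 101 -> H
Bits 100 -> A
Bits 01 -> B
Bits 101 -> H
Bits 110 -> E


Decoded message: ACHABHE


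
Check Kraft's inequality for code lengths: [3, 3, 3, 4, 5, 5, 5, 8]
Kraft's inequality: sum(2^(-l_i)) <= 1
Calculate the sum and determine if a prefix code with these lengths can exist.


Sum = 2^(-3) + 2^(-3) + 2^(-3) + 2^(-4) + 2^(-5) + 2^(-5) + 2^(-5) + 2^(-8)
    = 0.125 + 0.125 + 0.125 + 0.0625 + 0.03125 + 0.03125 + 0.03125 + 0.00390625
    = 137/256 = 0.53515625
Since 0.53515625 <= 1, Kraft's inequality IS satisfied.
A prefix code with these lengths CAN exist.

Kraft sum = 0.53515625. Satisfied.


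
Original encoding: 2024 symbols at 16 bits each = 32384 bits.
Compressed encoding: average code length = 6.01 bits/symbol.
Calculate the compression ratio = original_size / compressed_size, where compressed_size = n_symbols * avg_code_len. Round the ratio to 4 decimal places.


original_size = n_symbols * orig_bits = 2024 * 16 = 32384 bits
compressed_size = n_symbols * avg_code_len = 2024 * 6.01 = 12164.24 bits
ratio = original_size / compressed_size = 32384 / 12164.24 = 2.6622

Compression ratio = 2.6622


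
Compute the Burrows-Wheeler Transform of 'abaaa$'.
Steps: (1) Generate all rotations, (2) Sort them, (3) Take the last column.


Rotations (sorted):
  0: $abaaa -> last char: a
  1: a$abaa -> last char: a
  2: aa$aba -> last char: a
  3: aaa$ab -> last char: b
  4: abaaa$ -> last char: $
  5: baaa$a -> last char: a


BWT = aaab$a


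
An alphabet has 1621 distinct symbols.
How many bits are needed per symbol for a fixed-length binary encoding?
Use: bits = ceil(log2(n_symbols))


log2(1621) = 10.6627
Bracket: 2^10 = 1024 < 1621 <= 2^11 = 2048
So ceil(log2(1621)) = 11

bits = ceil(log2(1621)) = ceil(10.6627) = 11 bits


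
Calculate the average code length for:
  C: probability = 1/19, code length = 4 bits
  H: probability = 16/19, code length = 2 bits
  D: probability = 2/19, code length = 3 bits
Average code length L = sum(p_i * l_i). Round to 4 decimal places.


Weighted contributions p_i * l_i:
  C: (1/19) * 4 = 4/19
  H: (16/19) * 2 = 32/19
  D: (2/19) * 3 = 6/19
Sum = (4 + 32 + 6)/19 = 42/19

L = 42/19 = 2.2105 bits/symbol


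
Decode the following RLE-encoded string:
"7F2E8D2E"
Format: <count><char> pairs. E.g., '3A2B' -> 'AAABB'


Expanding each <count><char> pair:
  7F -> 'FFFFFFF'
  2E -> 'EE'
  8D -> 'DDDDDDDD'
  2E -> 'EE'

Decoded = FFFFFFFEEDDDDDDDDEE


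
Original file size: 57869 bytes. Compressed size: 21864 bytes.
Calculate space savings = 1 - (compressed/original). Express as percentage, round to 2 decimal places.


ratio = compressed/original = 21864/57869 = 0.377819
savings = 1 - ratio = 1 - 0.377819 = 0.622181
as a percentage: 0.622181 * 100 = 62.22%

Space savings = 1 - 21864/57869 = 62.22%


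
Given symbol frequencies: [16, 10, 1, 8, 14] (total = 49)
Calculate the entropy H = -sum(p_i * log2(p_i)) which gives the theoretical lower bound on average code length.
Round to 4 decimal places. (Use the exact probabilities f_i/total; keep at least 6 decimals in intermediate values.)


Per-symbol terms -p_i * log2(p_i) with p_i = f_i/49:
  p = 16/49 = 0.326531: log2(p) = -1.614710, -p*log2(p) = 0.527252
  p = 10/49 = 0.204082: log2(p) = -2.292782, -p*log2(p) = 0.467915
  p = 1/49 = 0.020408: log2(p) = -5.614710, -p*log2(p) = 0.114586
  p = 8/49 = 0.163265: log2(p) = -2.614710, -p*log2(p) = 0.426891
  p = 14/49 = 0.285714: log2(p) = -1.807355, -p*log2(p) = 0.516387
H = 0.527252 + 0.467915 + 0.114586 + 0.426891 + 0.516387 = 2.053031

H = 2.053 bits/symbol


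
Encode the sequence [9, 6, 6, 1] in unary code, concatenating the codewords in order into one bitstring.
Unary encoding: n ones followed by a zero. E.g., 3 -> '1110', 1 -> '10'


Encode each number as n ones followed by a terminating 0:
  9 -> 1111111110 (10 bits)
  6 -> 1111110 (7 bits)
  6 -> 1111110 (7 bits)
  1 -> 10 (2 bits)
Total length = 10 + 7 + 7 + 2 = 26 bits.

Unary([9, 6, 6, 1]) = 11111111101111110111111010 (26 bits)


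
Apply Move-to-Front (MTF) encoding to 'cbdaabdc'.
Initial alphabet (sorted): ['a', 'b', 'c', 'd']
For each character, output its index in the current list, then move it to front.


MTF encoding:
'c': index 2 in ['a', 'b', 'c', 'd'] -> ['c', 'a', 'b', 'd']
'b': index 2 in ['c', 'a', 'b', 'd'] -> ['b', 'c', 'a', 'd']
'd': index 3 in ['b', 'c', 'a', 'd'] -> ['d', 'b', 'c', 'a']
'a': index 3 in ['d', 'b', 'c', 'a'] -> ['a', 'd', 'b', 'c']
'a': index 0 in ['a', 'd', 'b', 'c'] -> ['a', 'd', 'b', 'c']
'b': index 2 in ['a', 'd', 'b', 'c'] -> ['b', 'a', 'd', 'c']
'd': index 2 in ['b', 'a', 'd', 'c'] -> ['d', 'b', 'a', 'c']
'c': index 3 in ['d', 'b', 'a', 'c'] -> ['c', 'd', 'b', 'a']


Output: [2, 2, 3, 3, 0, 2, 2, 3]


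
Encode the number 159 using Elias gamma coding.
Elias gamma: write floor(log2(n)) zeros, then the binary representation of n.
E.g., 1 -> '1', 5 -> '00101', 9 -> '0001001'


num_bits = floor(log2(159)) + 1 = 8
leading_zeros = num_bits - 1 = 7
binary(159) = 10011111

Elias gamma(159) = '0000000' + '10011111' = 000000010011111 (15 bits)


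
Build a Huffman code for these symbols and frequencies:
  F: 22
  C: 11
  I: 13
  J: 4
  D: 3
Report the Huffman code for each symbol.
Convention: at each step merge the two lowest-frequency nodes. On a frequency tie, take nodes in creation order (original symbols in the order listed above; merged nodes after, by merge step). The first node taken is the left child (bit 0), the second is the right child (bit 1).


Huffman tree construction:
Step 1: Merge D(3) + J(4) = 7
Step 2: Merge (D+J)(7) + C(11) = 18
Step 3: Merge I(13) + ((D+J)+C)(18) = 31
Step 4: Merge F(22) + (I+((D+J)+C))(31) = 53
Read each symbol's code off the tree from the root (left child = 0, right child = 1).

Codes:
  F: 0 (length 1)
  C: 111 (length 3)
  I: 10 (length 2)
  J: 1101 (length 4)
  D: 1100 (length 4)
Average code length: 109/53 = 2.0566 bits/symbol


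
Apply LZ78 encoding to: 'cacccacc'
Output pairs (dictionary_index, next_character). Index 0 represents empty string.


LZ78 encoding steps:
Dictionary: {0: ''}
Step 1: w='' (idx 0), next='c' -> output (0, 'c'), add 'c' as idx 1
Step 2: w='' (idx 0), next='a' -> output (0, 'a'), add 'a' as idx 2
Step 3: w='c' (idx 1), next='c' -> output (1, 'c'), add 'cc' as idx 3
Step 4: w='c' (idx 1), next='a' -> output (1, 'a'), add 'ca' as idx 4
Step 5: w='cc' (idx 3), end of input -> output (3, '')


Encoded: [(0, 'c'), (0, 'a'), (1, 'c'), (1, 'a'), (3, '')]


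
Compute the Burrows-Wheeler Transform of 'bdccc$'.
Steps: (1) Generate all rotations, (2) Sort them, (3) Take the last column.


Rotations (sorted):
  0: $bdccc -> last char: c
  1: bdccc$ -> last char: $
  2: c$bdcc -> last char: c
  3: cc$bdc -> last char: c
  4: ccc$bd -> last char: d
  5: dccc$b -> last char: b


BWT = c$ccdb


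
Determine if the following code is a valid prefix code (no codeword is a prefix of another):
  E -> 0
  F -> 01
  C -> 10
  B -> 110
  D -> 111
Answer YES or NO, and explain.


Checking each pair (does one codeword prefix another?):
  E='0' vs F='01': prefix -- VIOLATION

NO -- this is NOT a valid prefix code. E (0) is a prefix of F (01).


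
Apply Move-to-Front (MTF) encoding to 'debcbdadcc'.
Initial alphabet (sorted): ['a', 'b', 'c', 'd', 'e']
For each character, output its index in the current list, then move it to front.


MTF encoding:
'd': index 3 in ['a', 'b', 'c', 'd', 'e'] -> ['d', 'a', 'b', 'c', 'e']
'e': index 4 in ['d', 'a', 'b', 'c', 'e'] -> ['e', 'd', 'a', 'b', 'c']
'b': index 3 in ['e', 'd', 'a', 'b', 'c'] -> ['b', 'e', 'd', 'a', 'c']
'c': index 4 in ['b', 'e', 'd', 'a', 'c'] -> ['c', 'b', 'e', 'd', 'a']
'b': index 1 in ['c', 'b', 'e', 'd', 'a'] -> ['b', 'c', 'e', 'd', 'a']
'd': index 3 in ['b', 'c', 'e', 'd', 'a'] -> ['d', 'b', 'c', 'e', 'a']
'a': index 4 in ['d', 'b', 'c', 'e', 'a'] -> ['a', 'd', 'b', 'c', 'e']
'd': index 1 in ['a', 'd', 'b', 'c', 'e'] -> ['d', 'a', 'b', 'c', 'e']
'c': index 3 in ['d', 'a', 'b', 'c', 'e'] -> ['c', 'd', 'a', 'b', 'e']
'c': index 0 in ['c', 'd', 'a', 'b', 'e'] -> ['c', 'd', 'a', 'b', 'e']


Output: [3, 4, 3, 4, 1, 3, 4, 1, 3, 0]


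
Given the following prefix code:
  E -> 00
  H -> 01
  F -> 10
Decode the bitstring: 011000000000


Decoding step by step:
Bits 01 -> H
Bits 10 -> F
Bits 00 -> E
Bits 00 -> E
Bits 00 -> E
Bits 00 -> E


Decoded message: HFEEEE


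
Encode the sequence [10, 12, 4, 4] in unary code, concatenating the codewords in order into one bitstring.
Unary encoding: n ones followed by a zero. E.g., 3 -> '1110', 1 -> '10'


Encode each number as n ones followed by a terminating 0:
  10 -> 11111111110 (11 bits)
  12 -> 1111111111110 (13 bits)
  4 -> 11110 (5 bits)
  4 -> 11110 (5 bits)
Total length = 11 + 13 + 5 + 5 = 34 bits.

Unary([10, 12, 4, 4]) = 1111111111011111111111101111011110 (34 bits)


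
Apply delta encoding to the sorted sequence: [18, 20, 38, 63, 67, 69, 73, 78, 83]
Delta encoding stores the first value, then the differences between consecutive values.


First value: 18
Deltas:
  20 - 18 = 2
  38 - 20 = 18
  63 - 38 = 25
  67 - 63 = 4
  69 - 67 = 2
  73 - 69 = 4
  78 - 73 = 5
  83 - 78 = 5


Delta encoded: [18, 2, 18, 25, 4, 2, 4, 5, 5]


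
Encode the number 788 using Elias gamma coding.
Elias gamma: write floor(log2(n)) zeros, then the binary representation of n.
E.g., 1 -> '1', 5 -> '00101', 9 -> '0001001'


num_bits = floor(log2(788)) + 1 = 10
leading_zeros = num_bits - 1 = 9
binary(788) = 1100010100

Elias gamma(788) = '000000000' + '1100010100' = 0000000001100010100 (19 bits)


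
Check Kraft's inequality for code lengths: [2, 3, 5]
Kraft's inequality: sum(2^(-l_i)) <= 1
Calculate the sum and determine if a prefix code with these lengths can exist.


Sum = 2^(-2) + 2^(-3) + 2^(-5)
    = 0.25 + 0.125 + 0.03125
    = 13/32 = 0.40625
Since 0.40625 <= 1, Kraft's inequality IS satisfied.
A prefix code with these lengths CAN exist.

Kraft sum = 0.40625. Satisfied.


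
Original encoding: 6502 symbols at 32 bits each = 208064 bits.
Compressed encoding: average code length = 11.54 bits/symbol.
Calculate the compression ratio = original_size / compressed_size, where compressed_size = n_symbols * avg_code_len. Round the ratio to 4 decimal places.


original_size = n_symbols * orig_bits = 6502 * 32 = 208064 bits
compressed_size = n_symbols * avg_code_len = 6502 * 11.54 = 75033.08 bits
ratio = original_size / compressed_size = 208064 / 75033.08 = 2.773

Compression ratio = 2.773


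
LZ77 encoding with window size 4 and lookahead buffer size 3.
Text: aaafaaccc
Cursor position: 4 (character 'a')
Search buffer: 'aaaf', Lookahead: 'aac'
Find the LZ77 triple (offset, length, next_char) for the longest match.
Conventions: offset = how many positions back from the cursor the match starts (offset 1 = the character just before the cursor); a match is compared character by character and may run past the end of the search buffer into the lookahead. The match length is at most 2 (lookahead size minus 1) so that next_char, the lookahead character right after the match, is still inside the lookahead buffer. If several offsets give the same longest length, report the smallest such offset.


Try each offset into the search buffer:
  offset=1 (pos 3, char 'f'): match length 0
  offset=2 (pos 2, char 'a'): match length 1
  offset=3 (pos 1, char 'a'): match length 2
  offset=4 (pos 0, char 'a'): match length 2
Longest match has length 2, found at offsets 3, 4; take the smallest, offset 3.
next_char = character at position 4 + 2 = 6 -> 'c'

Best match: offset=3, length=2 (matching 'aa' starting at position 1)
LZ77 triple: (3, 2, 'c')


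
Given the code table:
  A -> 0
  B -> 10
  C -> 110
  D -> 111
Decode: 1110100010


Decoding:
111 -> D
0 -> A
10 -> B
0 -> A
0 -> A
10 -> B


Result: DABAAB


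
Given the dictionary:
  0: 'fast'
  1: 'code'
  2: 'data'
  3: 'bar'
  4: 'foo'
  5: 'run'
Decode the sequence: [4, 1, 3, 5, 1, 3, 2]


Look up each index in the dictionary:
  4 -> 'foo'
  1 -> 'code'
  3 -> 'bar'
  5 -> 'run'
  1 -> 'code'
  3 -> 'bar'
  2 -> 'data'

Decoded: "foo code bar run code bar data"


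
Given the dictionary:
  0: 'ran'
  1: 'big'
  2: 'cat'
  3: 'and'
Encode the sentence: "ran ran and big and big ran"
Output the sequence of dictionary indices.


Look up each word in the dictionary:
  'ran' -> 0
  'ran' -> 0
  'and' -> 3
  'big' -> 1
  'and' -> 3
  'big' -> 1
  'ran' -> 0

Encoded: [0, 0, 3, 1, 3, 1, 0]


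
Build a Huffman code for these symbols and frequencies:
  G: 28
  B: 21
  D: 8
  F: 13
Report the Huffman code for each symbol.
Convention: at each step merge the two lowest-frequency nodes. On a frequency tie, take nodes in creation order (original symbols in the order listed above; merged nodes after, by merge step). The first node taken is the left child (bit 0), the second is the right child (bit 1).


Huffman tree construction:
Step 1: Merge D(8) + F(13) = 21
Step 2: Merge B(21) + (D+F)(21) = 42
Step 3: Merge G(28) + (B+(D+F))(42) = 70
Read each symbol's code off the tree from the root (left child = 0, right child = 1).

Codes:
  G: 0 (length 1)
  B: 10 (length 2)
  D: 110 (length 3)
  F: 111 (length 3)
Average code length: 133/70 = 1.9000 bits/symbol


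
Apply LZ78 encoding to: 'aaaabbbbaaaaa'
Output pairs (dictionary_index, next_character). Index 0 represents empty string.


LZ78 encoding steps:
Dictionary: {0: ''}
Step 1: w='' (idx 0), next='a' -> output (0, 'a'), add 'a' as idx 1
Step 2: w='a' (idx 1), next='a' -> output (1, 'a'), add 'aa' as idx 2
Step 3: w='a' (idx 1), next='b' -> output (1, 'b'), add 'ab' as idx 3
Step 4: w='' (idx 0), next='b' -> output (0, 'b'), add 'b' as idx 4
Step 5: w='b' (idx 4), next='b' -> output (4, 'b'), add 'bb' as idx 5
Step 6: w='aa' (idx 2), next='a' -> output (2, 'a'), add 'aaa' as idx 6
Step 7: w='aa' (idx 2), end of input -> output (2, '')


Encoded: [(0, 'a'), (1, 'a'), (1, 'b'), (0, 'b'), (4, 'b'), (2, 'a'), (2, '')]


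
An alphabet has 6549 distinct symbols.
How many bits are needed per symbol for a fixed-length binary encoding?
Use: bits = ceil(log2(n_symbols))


log2(6549) = 12.6771
Bracket: 2^12 = 4096 < 6549 <= 2^13 = 8192
So ceil(log2(6549)) = 13

bits = ceil(log2(6549)) = ceil(12.6771) = 13 bits


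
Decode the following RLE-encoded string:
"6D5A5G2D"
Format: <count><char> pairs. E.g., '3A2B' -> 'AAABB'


Expanding each <count><char> pair:
  6D -> 'DDDDDD'
  5A -> 'AAAAA'
  5G -> 'GGGGG'
  2D -> 'DD'

Decoded = DDDDDDAAAAAGGGGGDD


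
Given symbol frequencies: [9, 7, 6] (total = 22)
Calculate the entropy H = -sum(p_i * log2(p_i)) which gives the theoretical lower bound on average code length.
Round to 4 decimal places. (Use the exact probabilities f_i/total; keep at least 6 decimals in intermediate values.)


Per-symbol terms -p_i * log2(p_i) with p_i = f_i/22:
  p = 9/22 = 0.409091: log2(p) = -1.289507, -p*log2(p) = 0.527525
  p = 7/22 = 0.318182: log2(p) = -1.652077, -p*log2(p) = 0.525661
  p = 6/22 = 0.272727: log2(p) = -1.874469, -p*log2(p) = 0.511219
H = 0.527525 + 0.525661 + 0.511219 = 1.564405

H = 1.5644 bits/symbol


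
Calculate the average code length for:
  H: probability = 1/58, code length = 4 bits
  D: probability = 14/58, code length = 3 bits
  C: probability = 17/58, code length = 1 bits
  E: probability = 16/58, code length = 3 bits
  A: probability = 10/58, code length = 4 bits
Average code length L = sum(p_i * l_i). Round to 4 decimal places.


Weighted contributions p_i * l_i:
  H: (1/58) * 4 = 4/58
  D: (14/58) * 3 = 42/58
  C: (17/58) * 1 = 17/58
  E: (16/58) * 3 = 48/58
  A: (10/58) * 4 = 40/58
Sum = (4 + 42 + 17 + 48 + 40)/58 = 151/58

L = 151/58 = 2.6034 bits/symbol


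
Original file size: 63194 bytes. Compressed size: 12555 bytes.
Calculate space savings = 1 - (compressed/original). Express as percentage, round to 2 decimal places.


ratio = compressed/original = 12555/63194 = 0.198674
savings = 1 - ratio = 1 - 0.198674 = 0.801326
as a percentage: 0.801326 * 100 = 80.13%

Space savings = 1 - 12555/63194 = 80.13%


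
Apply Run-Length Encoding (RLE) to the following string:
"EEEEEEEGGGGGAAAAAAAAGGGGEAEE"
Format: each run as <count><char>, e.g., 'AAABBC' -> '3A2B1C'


Scanning runs left to right:
  i=0: run of 'E' x 7 -> '7E'
  i=7: run of 'G' x 5 -> '5G'
  i=12: run of 'A' x 8 -> '8A'
  i=20: run of 'G' x 4 -> '4G'
  i=24: run of 'E' x 1 -> '1E'
  i=25: run of 'A' x 1 -> '1A'
  i=26: run of 'E' x 2 -> '2E'

RLE = 7E5G8A4G1E1A2E


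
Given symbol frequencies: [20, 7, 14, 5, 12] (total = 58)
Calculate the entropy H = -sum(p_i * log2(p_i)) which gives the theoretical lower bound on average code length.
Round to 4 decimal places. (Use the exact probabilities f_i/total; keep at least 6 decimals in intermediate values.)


Per-symbol terms -p_i * log2(p_i) with p_i = f_i/58:
  p = 20/58 = 0.344828: log2(p) = -1.536053, -p*log2(p) = 0.529673
  p = 7/58 = 0.120690: log2(p) = -3.050626, -p*log2(p) = 0.368179
  p = 14/58 = 0.241379: log2(p) = -2.050626, -p*log2(p) = 0.494979
  p = 5/58 = 0.086207: log2(p) = -3.536053, -p*log2(p) = 0.304832
  p = 12/58 = 0.206897: log2(p) = -2.273018, -p*log2(p) = 0.470280
H = 0.529673 + 0.368179 + 0.494979 + 0.304832 + 0.470280 = 2.167943

H = 2.1679 bits/symbol


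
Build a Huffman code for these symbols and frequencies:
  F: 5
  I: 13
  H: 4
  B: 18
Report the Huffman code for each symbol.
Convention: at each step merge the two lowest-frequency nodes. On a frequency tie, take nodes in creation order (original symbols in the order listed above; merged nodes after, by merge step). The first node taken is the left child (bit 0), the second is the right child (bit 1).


Huffman tree construction:
Step 1: Merge H(4) + F(5) = 9
Step 2: Merge (H+F)(9) + I(13) = 22
Step 3: Merge B(18) + ((H+F)+I)(22) = 40
Read each symbol's code off the tree from the root (left child = 0, right child = 1).

Codes:
  F: 101 (length 3)
  I: 11 (length 2)
  H: 100 (length 3)
  B: 0 (length 1)
Average code length: 71/40 = 1.7750 bits/symbol


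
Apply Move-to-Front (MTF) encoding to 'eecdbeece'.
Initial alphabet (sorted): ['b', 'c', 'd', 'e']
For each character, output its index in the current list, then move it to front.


MTF encoding:
'e': index 3 in ['b', 'c', 'd', 'e'] -> ['e', 'b', 'c', 'd']
'e': index 0 in ['e', 'b', 'c', 'd'] -> ['e', 'b', 'c', 'd']
'c': index 2 in ['e', 'b', 'c', 'd'] -> ['c', 'e', 'b', 'd']
'd': index 3 in ['c', 'e', 'b', 'd'] -> ['d', 'c', 'e', 'b']
'b': index 3 in ['d', 'c', 'e', 'b'] -> ['b', 'd', 'c', 'e']
'e': index 3 in ['b', 'd', 'c', 'e'] -> ['e', 'b', 'd', 'c']
'e': index 0 in ['e', 'b', 'd', 'c'] -> ['e', 'b', 'd', 'c']
'c': index 3 in ['e', 'b', 'd', 'c'] -> ['c', 'e', 'b', 'd']
'e': index 1 in ['c', 'e', 'b', 'd'] -> ['e', 'c', 'b', 'd']


Output: [3, 0, 2, 3, 3, 3, 0, 3, 1]


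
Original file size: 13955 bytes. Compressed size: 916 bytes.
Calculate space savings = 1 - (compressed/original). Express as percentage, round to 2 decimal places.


ratio = compressed/original = 916/13955 = 0.06564
savings = 1 - ratio = 1 - 0.06564 = 0.93436
as a percentage: 0.93436 * 100 = 93.44%

Space savings = 1 - 916/13955 = 93.44%


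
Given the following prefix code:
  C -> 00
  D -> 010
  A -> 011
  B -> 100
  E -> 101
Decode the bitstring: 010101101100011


Decoding step by step:
Bits 010 -> D
Bits 101 -> E
Bits 101 -> E
Bits 100 -> B
Bits 011 -> A


Decoded message: DEEBA


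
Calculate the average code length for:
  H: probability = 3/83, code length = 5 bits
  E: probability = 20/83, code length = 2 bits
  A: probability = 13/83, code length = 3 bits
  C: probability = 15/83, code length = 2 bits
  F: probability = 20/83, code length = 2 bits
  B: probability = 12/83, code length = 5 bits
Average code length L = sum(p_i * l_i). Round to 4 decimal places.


Weighted contributions p_i * l_i:
  H: (3/83) * 5 = 15/83
  E: (20/83) * 2 = 40/83
  A: (13/83) * 3 = 39/83
  C: (15/83) * 2 = 30/83
  F: (20/83) * 2 = 40/83
  B: (12/83) * 5 = 60/83
Sum = (15 + 40 + 39 + 30 + 40 + 60)/83 = 224/83

L = 224/83 = 2.6988 bits/symbol


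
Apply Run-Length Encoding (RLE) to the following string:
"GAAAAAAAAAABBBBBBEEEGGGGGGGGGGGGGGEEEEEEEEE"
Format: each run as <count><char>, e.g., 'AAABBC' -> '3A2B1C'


Scanning runs left to right:
  i=0: run of 'G' x 1 -> '1G'
  i=1: run of 'A' x 10 -> '10A'
  i=11: run of 'B' x 6 -> '6B'
  i=17: run of 'E' x 3 -> '3E'
  i=20: run of 'G' x 14 -> '14G'
  i=34: run of 'E' x 9 -> '9E'

RLE = 1G10A6B3E14G9E


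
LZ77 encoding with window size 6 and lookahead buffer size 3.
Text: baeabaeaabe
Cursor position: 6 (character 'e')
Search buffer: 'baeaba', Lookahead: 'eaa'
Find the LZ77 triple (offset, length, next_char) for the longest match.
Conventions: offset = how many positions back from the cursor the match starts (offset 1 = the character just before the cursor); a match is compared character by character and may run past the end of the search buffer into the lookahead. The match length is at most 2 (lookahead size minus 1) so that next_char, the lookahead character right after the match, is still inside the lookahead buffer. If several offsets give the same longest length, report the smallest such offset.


Try each offset into the search buffer:
  offset=1 (pos 5, char 'a'): match length 0
  offset=2 (pos 4, char 'b'): match length 0
  offset=3 (pos 3, char 'a'): match length 0
  offset=4 (pos 2, char 'e'): match length 2
  offset=5 (pos 1, char 'a'): match length 0
  offset=6 (pos 0, char 'b'): match length 0
Longest match has length 2 at offset 4.
next_char = character at position 6 + 2 = 8 -> 'a'

Best match: offset=4, length=2 (matching 'ea' starting at position 2)
LZ77 triple: (4, 2, 'a')


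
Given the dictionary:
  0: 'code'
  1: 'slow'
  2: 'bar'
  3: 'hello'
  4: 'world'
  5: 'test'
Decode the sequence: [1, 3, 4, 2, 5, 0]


Look up each index in the dictionary:
  1 -> 'slow'
  3 -> 'hello'
  4 -> 'world'
  2 -> 'bar'
  5 -> 'test'
  0 -> 'code'

Decoded: "slow hello world bar test code"


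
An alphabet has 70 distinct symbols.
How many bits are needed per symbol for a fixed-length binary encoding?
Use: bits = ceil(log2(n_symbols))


log2(70) = 6.1293
Bracket: 2^6 = 64 < 70 <= 2^7 = 128
So ceil(log2(70)) = 7

bits = ceil(log2(70)) = ceil(6.1293) = 7 bits


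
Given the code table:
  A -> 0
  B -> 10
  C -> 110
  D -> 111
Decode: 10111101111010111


Decoding:
10 -> B
111 -> D
10 -> B
111 -> D
10 -> B
10 -> B
111 -> D


Result: BDBDBBD


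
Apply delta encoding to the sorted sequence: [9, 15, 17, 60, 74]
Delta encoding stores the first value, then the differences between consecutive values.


First value: 9
Deltas:
  15 - 9 = 6
  17 - 15 = 2
  60 - 17 = 43
  74 - 60 = 14


Delta encoded: [9, 6, 2, 43, 14]


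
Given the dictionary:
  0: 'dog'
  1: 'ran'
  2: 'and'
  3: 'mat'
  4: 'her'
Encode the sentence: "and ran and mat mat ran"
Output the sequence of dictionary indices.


Look up each word in the dictionary:
  'and' -> 2
  'ran' -> 1
  'and' -> 2
  'mat' -> 3
  'mat' -> 3
  'ran' -> 1

Encoded: [2, 1, 2, 3, 3, 1]


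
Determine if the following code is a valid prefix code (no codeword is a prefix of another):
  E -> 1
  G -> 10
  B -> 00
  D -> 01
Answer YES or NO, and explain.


Checking each pair (does one codeword prefix another?):
  E='1' vs G='10': prefix -- VIOLATION

NO -- this is NOT a valid prefix code. E (1) is a prefix of G (10).


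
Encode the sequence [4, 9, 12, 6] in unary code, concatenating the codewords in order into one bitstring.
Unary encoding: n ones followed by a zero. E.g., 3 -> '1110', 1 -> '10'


Encode each number as n ones followed by a terminating 0:
  4 -> 11110 (5 bits)
  9 -> 1111111110 (10 bits)
  12 -> 1111111111110 (13 bits)
  6 -> 1111110 (7 bits)
Total length = 5 + 10 + 13 + 7 = 35 bits.

Unary([4, 9, 12, 6]) = 11110111111111011111111111101111110 (35 bits)


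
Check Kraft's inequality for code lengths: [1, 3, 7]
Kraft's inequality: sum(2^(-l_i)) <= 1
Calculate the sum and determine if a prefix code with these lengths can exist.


Sum = 2^(-1) + 2^(-3) + 2^(-7)
    = 0.5 + 0.125 + 0.0078125
    = 81/128 = 0.6328125
Since 0.6328125 <= 1, Kraft's inequality IS satisfied.
A prefix code with these lengths CAN exist.

Kraft sum = 0.6328125. Satisfied.


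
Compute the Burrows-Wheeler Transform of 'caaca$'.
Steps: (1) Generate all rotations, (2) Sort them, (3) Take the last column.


Rotations (sorted):
  0: $caaca -> last char: a
  1: a$caac -> last char: c
  2: aaca$c -> last char: c
  3: aca$ca -> last char: a
  4: ca$caa -> last char: a
  5: caaca$ -> last char: $


BWT = accaa$


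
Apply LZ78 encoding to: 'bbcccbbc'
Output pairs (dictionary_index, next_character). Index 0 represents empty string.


LZ78 encoding steps:
Dictionary: {0: ''}
Step 1: w='' (idx 0), next='b' -> output (0, 'b'), add 'b' as idx 1
Step 2: w='b' (idx 1), next='c' -> output (1, 'c'), add 'bc' as idx 2
Step 3: w='' (idx 0), next='c' -> output (0, 'c'), add 'c' as idx 3
Step 4: w='c' (idx 3), next='b' -> output (3, 'b'), add 'cb' as idx 4
Step 5: w='bc' (idx 2), end of input -> output (2, '')


Encoded: [(0, 'b'), (1, 'c'), (0, 'c'), (3, 'b'), (2, '')]


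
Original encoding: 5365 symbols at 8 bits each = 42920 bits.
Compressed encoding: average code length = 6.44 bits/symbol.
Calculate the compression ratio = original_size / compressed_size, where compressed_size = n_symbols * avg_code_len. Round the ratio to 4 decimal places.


original_size = n_symbols * orig_bits = 5365 * 8 = 42920 bits
compressed_size = n_symbols * avg_code_len = 5365 * 6.44 = 34550.6 bits
ratio = original_size / compressed_size = 42920 / 34550.6 = 1.2422

Compression ratio = 1.2422


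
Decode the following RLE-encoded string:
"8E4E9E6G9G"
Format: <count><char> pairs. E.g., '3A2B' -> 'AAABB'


Expanding each <count><char> pair:
  8E -> 'EEEEEEEE'
  4E -> 'EEEE'
  9E -> 'EEEEEEEEE'
  6G -> 'GGGGGG'
  9G -> 'GGGGGGGGG'

Decoded = EEEEEEEEEEEEEEEEEEEEEGGGGGGGGGGGGGGG


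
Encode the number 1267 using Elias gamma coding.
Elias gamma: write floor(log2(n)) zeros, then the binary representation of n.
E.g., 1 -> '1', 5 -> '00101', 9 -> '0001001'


num_bits = floor(log2(1267)) + 1 = 11
leading_zeros = num_bits - 1 = 10
binary(1267) = 10011110011

Elias gamma(1267) = '0000000000' + '10011110011' = 000000000010011110011 (21 bits)


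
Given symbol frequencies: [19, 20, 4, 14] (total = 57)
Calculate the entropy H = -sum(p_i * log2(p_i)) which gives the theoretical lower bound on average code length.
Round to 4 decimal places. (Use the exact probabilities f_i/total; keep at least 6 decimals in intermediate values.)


Per-symbol terms -p_i * log2(p_i) with p_i = f_i/57:
  p = 19/57 = 0.333333: log2(p) = -1.584963, -p*log2(p) = 0.528321
  p = 20/57 = 0.350877: log2(p) = -1.510962, -p*log2(p) = 0.530162
  p = 4/57 = 0.070175: log2(p) = -3.832890, -p*log2(p) = 0.268975
  p = 14/57 = 0.245614: log2(p) = -2.025535, -p*log2(p) = 0.497500
H = 0.528321 + 0.530162 + 0.268975 + 0.497500 = 1.824958

H = 1.825 bits/symbol


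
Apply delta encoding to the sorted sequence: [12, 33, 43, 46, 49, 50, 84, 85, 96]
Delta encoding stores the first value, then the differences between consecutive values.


First value: 12
Deltas:
  33 - 12 = 21
  43 - 33 = 10
  46 - 43 = 3
  49 - 46 = 3
  50 - 49 = 1
  84 - 50 = 34
  85 - 84 = 1
  96 - 85 = 11


Delta encoded: [12, 21, 10, 3, 3, 1, 34, 1, 11]


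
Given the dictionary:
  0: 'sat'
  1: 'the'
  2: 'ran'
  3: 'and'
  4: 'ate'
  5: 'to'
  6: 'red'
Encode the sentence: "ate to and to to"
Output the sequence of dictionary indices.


Look up each word in the dictionary:
  'ate' -> 4
  'to' -> 5
  'and' -> 3
  'to' -> 5
  'to' -> 5

Encoded: [4, 5, 3, 5, 5]


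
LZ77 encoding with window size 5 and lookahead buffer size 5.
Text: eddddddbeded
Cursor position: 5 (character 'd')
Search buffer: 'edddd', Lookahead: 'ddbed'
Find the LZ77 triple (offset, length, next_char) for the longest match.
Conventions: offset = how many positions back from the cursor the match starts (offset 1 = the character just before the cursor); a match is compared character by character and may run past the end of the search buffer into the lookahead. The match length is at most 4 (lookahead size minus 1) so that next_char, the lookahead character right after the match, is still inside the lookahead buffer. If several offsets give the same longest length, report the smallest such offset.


Try each offset into the search buffer:
  offset=1 (pos 4, char 'd'): match length 2
  offset=2 (pos 3, char 'd'): match length 2
  offset=3 (pos 2, char 'd'): match length 2
  offset=4 (pos 1, char 'd'): match length 2
  offset=5 (pos 0, char 'e'): match length 0
Longest match has length 2, found at offsets 1, 2, 3, 4; take the smallest, offset 1.
next_char = character at position 5 + 2 = 7 -> 'b'

Best match: offset=1, length=2 (matching 'dd' starting at position 4)
LZ77 triple: (1, 2, 'b')


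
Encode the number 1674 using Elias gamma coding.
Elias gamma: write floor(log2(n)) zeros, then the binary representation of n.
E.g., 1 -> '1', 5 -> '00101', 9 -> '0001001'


num_bits = floor(log2(1674)) + 1 = 11
leading_zeros = num_bits - 1 = 10
binary(1674) = 11010001010

Elias gamma(1674) = '0000000000' + '11010001010' = 000000000011010001010 (21 bits)


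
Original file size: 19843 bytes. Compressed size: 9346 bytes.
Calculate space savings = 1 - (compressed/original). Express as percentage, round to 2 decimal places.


ratio = compressed/original = 9346/19843 = 0.470997
savings = 1 - ratio = 1 - 0.470997 = 0.529003
as a percentage: 0.529003 * 100 = 52.9%

Space savings = 1 - 9346/19843 = 52.9%


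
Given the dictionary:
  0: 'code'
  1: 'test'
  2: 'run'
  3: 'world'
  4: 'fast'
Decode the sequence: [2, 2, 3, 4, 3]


Look up each index in the dictionary:
  2 -> 'run'
  2 -> 'run'
  3 -> 'world'
  4 -> 'fast'
  3 -> 'world'

Decoded: "run run world fast world"


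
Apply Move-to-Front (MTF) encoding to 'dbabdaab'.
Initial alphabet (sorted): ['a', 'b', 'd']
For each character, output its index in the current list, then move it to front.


MTF encoding:
'd': index 2 in ['a', 'b', 'd'] -> ['d', 'a', 'b']
'b': index 2 in ['d', 'a', 'b'] -> ['b', 'd', 'a']
'a': index 2 in ['b', 'd', 'a'] -> ['a', 'b', 'd']
'b': index 1 in ['a', 'b', 'd'] -> ['b', 'a', 'd']
'd': index 2 in ['b', 'a', 'd'] -> ['d', 'b', 'a']
'a': index 2 in ['d', 'b', 'a'] -> ['a', 'd', 'b']
'a': index 0 in ['a', 'd', 'b'] -> ['a', 'd', 'b']
'b': index 2 in ['a', 'd', 'b'] -> ['b', 'a', 'd']


Output: [2, 2, 2, 1, 2, 2, 0, 2]


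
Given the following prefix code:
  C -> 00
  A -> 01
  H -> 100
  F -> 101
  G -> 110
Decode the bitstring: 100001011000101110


Decoding step by step:
Bits 100 -> H
Bits 00 -> C
Bits 101 -> F
Bits 100 -> H
Bits 01 -> A
Bits 01 -> A
Bits 110 -> G


Decoded message: HCFHAAG


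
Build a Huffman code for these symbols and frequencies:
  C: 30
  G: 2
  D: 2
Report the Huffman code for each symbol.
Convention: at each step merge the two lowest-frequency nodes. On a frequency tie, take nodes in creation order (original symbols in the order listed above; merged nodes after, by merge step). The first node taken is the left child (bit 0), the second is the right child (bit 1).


Huffman tree construction:
Step 1: Merge G(2) + D(2) = 4
Step 2: Merge (G+D)(4) + C(30) = 34
Read each symbol's code off the tree from the root (left child = 0, right child = 1).

Codes:
  C: 1 (length 1)
  G: 00 (length 2)
  D: 01 (length 2)
Average code length: 38/34 = 1.1176 bits/symbol


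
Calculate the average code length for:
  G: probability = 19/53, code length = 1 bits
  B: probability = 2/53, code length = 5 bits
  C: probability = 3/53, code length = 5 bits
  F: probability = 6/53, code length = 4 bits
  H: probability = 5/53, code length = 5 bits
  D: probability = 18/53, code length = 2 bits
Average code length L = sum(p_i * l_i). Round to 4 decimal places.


Weighted contributions p_i * l_i:
  G: (19/53) * 1 = 19/53
  B: (2/53) * 5 = 10/53
  C: (3/53) * 5 = 15/53
  F: (6/53) * 4 = 24/53
  H: (5/53) * 5 = 25/53
  D: (18/53) * 2 = 36/53
Sum = (19 + 10 + 15 + 24 + 25 + 36)/53 = 129/53

L = 129/53 = 2.4340 bits/symbol


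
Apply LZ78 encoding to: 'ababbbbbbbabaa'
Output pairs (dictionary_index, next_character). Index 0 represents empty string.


LZ78 encoding steps:
Dictionary: {0: ''}
Step 1: w='' (idx 0), next='a' -> output (0, 'a'), add 'a' as idx 1
Step 2: w='' (idx 0), next='b' -> output (0, 'b'), add 'b' as idx 2
Step 3: w='a' (idx 1), next='b' -> output (1, 'b'), add 'ab' as idx 3
Step 4: w='b' (idx 2), next='b' -> output (2, 'b'), add 'bb' as idx 4
Step 5: w='bb' (idx 4), next='b' -> output (4, 'b'), add 'bbb' as idx 5
Step 6: w='b' (idx 2), next='a' -> output (2, 'a'), add 'ba' as idx 6
Step 7: w='ba' (idx 6), next='a' -> output (6, 'a'), add 'baa' as idx 7


Encoded: [(0, 'a'), (0, 'b'), (1, 'b'), (2, 'b'), (4, 'b'), (2, 'a'), (6, 'a')]


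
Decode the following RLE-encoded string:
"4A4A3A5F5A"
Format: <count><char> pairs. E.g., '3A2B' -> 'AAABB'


Expanding each <count><char> pair:
  4A -> 'AAAA'
  4A -> 'AAAA'
  3A -> 'AAA'
  5F -> 'FFFFF'
  5A -> 'AAAAA'

Decoded = AAAAAAAAAAAFFFFFAAAAA


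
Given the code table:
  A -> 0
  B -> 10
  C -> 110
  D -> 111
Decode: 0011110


Decoding:
0 -> A
0 -> A
111 -> D
10 -> B


Result: AADB


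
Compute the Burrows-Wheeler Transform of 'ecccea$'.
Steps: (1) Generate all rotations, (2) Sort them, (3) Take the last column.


Rotations (sorted):
  0: $ecccea -> last char: a
  1: a$eccce -> last char: e
  2: cccea$e -> last char: e
  3: ccea$ec -> last char: c
  4: cea$ecc -> last char: c
  5: ea$eccc -> last char: c
  6: ecccea$ -> last char: $


BWT = aeeccc$


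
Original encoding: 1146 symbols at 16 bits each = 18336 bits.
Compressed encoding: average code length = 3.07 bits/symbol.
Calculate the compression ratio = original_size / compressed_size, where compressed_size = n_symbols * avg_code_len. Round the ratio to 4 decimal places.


original_size = n_symbols * orig_bits = 1146 * 16 = 18336 bits
compressed_size = n_symbols * avg_code_len = 1146 * 3.07 = 3518.22 bits
ratio = original_size / compressed_size = 18336 / 3518.22 = 5.2117

Compression ratio = 5.2117


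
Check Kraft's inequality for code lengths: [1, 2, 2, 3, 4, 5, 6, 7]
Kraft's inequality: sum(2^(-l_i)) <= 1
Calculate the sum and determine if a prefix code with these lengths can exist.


Sum = 2^(-1) + 2^(-2) + 2^(-2) + 2^(-3) + 2^(-4) + 2^(-5) + 2^(-6) + 2^(-7)
    = 0.5 + 0.25 + 0.25 + 0.125 + 0.0625 + 0.03125 + 0.015625 + 0.0078125
    = 159/128 = 1.2421875
Since 1.2421875 > 1, Kraft's inequality is NOT satisfied.
A prefix code with these lengths CANNOT exist.

Kraft sum = 1.2421875. Not satisfied.


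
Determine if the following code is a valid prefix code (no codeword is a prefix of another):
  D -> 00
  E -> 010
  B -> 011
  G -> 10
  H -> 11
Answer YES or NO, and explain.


Checking each pair (does one codeword prefix another?):
  D='00' vs E='010': no prefix
  D='00' vs B='011': no prefix
  D='00' vs G='10': no prefix
  D='00' vs H='11': no prefix
  E='010' vs D='00': no prefix
  E='010' vs B='011': no prefix
  E='010' vs G='10': no prefix
  E='010' vs H='11': no prefix
  B='011' vs D='00': no prefix
  B='011' vs E='010': no prefix
  B='011' vs G='10': no prefix
  B='011' vs H='11': no prefix
  G='10' vs D='00': no prefix
  G='10' vs E='010': no prefix
  G='10' vs B='011': no prefix
  G='10' vs H='11': no prefix
  H='11' vs D='00': no prefix
  H='11' vs E='010': no prefix
  H='11' vs B='011': no prefix
  H='11' vs G='10': no prefix
No violation found over all pairs.

YES -- this is a valid prefix code. No codeword is a prefix of any other codeword.


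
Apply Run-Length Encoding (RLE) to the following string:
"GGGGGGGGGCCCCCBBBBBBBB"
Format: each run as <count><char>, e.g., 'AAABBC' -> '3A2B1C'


Scanning runs left to right:
  i=0: run of 'G' x 9 -> '9G'
  i=9: run of 'C' x 5 -> '5C'
  i=14: run of 'B' x 8 -> '8B'

RLE = 9G5C8B


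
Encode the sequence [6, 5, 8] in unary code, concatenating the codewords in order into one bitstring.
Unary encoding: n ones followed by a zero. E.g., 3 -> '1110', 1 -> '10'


Encode each number as n ones followed by a terminating 0:
  6 -> 1111110 (7 bits)
  5 -> 111110 (6 bits)
  8 -> 111111110 (9 bits)
Total length = 7 + 6 + 9 = 22 bits.

Unary([6, 5, 8]) = 1111110111110111111110 (22 bits)


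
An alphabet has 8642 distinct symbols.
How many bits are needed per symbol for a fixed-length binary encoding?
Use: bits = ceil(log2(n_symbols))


log2(8642) = 13.0771
Bracket: 2^13 = 8192 < 8642 <= 2^14 = 16384
So ceil(log2(8642)) = 14

bits = ceil(log2(8642)) = ceil(13.0771) = 14 bits


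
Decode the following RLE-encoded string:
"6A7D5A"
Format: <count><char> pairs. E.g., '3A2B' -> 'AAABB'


Expanding each <count><char> pair:
  6A -> 'AAAAAA'
  7D -> 'DDDDDDD'
  5A -> 'AAAAA'

Decoded = AAAAAADDDDDDDAAAAA


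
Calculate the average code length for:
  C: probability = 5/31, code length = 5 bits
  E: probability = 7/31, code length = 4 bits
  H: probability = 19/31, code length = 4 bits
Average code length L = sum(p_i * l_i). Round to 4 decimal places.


Weighted contributions p_i * l_i:
  C: (5/31) * 5 = 25/31
  E: (7/31) * 4 = 28/31
  H: (19/31) * 4 = 76/31
Sum = (25 + 28 + 76)/31 = 129/31

L = 129/31 = 4.1613 bits/symbol


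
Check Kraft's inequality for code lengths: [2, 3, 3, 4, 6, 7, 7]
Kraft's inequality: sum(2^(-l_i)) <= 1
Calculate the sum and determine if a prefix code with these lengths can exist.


Sum = 2^(-2) + 2^(-3) + 2^(-3) + 2^(-4) + 2^(-6) + 2^(-7) + 2^(-7)
    = 0.25 + 0.125 + 0.125 + 0.0625 + 0.015625 + 0.0078125 + 0.0078125
    = 76/128 = 0.59375
Since 0.59375 <= 1, Kraft's inequality IS satisfied.
A prefix code with these lengths CAN exist.

Kraft sum = 0.59375. Satisfied.


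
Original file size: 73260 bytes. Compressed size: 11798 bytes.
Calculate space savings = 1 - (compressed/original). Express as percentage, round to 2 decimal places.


ratio = compressed/original = 11798/73260 = 0.161043
savings = 1 - ratio = 1 - 0.161043 = 0.838957
as a percentage: 0.838957 * 100 = 83.9%

Space savings = 1 - 11798/73260 = 83.9%
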